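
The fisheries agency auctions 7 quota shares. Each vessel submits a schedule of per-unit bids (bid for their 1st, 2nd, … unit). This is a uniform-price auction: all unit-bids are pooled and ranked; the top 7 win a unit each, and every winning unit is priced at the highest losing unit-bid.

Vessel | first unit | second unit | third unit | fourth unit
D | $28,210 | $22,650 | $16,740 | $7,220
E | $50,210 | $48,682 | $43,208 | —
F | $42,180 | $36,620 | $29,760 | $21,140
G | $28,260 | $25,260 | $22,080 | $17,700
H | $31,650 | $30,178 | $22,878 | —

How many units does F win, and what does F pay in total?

F: 2 units, pays $59,520

Pooled unit-bids ranked (top 7): 50,210 (E-1), 48,682 (E-2), 43,208 (E-3), 42,180 (F-1), 36,620 (F-2), 31,650 (H-1), 30,178 (H-2)
First bid not allocated: $29,760.
F wins 2 unit(s) at $29,760 each.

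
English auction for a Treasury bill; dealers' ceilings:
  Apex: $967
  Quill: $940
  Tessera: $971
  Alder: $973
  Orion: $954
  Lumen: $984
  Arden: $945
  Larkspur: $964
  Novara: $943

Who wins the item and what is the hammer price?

Open ascending-bid auction: the price rises until one bidder remains; the winner pays the price at which the last rival dropped out.
Limits in order: 984 (Lumen) > 973 (Alder) > 971 (Tessera) > 967 (Apex) > 964 (Larkspur) > 954 (Orion) > …
Once the price passes $973, only Lumen is left; the hammer falls at Alder's limit of $973.

Lumen wins at $973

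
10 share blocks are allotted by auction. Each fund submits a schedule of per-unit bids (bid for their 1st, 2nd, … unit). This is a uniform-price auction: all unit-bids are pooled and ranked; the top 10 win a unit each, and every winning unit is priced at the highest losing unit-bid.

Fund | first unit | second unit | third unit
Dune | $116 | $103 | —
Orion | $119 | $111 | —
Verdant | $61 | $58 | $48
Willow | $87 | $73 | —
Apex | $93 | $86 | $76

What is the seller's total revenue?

All unit-bids, highest first — top 10: 119 (Orion-1), 116 (Dune-1), 111 (Orion-2), 103 (Dune-2), 93 (Apex-1), 87 (Willow-1), 86 (Apex-2), 76 (Apex-3), 73 (Willow-2), 61 (Verdant-1)
The (k+1)-th unit-bid is $58.
Allocation: Apex 3, Dune 2, Orion 2, Verdant 1, Willow 2. Every unit priced at $58.
Revenue = 10 × 58 = $580.

Total revenue: $580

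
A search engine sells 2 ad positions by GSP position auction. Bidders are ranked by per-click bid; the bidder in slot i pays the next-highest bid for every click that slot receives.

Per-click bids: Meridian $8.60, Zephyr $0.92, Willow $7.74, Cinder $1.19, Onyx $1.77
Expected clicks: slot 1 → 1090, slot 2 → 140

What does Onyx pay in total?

Onyx pays $0.00

Per-click bids in order: $8.60 (Meridian) > $7.74 (Willow) > $1.77 (Onyx) > …
Onyx ranks below slot 2 → no slot, pays nothing.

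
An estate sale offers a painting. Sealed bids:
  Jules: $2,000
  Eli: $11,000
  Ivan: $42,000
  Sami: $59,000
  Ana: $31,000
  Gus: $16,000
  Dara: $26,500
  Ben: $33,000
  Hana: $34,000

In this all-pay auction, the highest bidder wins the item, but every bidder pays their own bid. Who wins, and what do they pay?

Sami pays $59,000

Bids ranked: 59,000 (Sami) > 42,000 (Ivan) > 34,000 (Hana) > 33,000 (Ben) > 31,000 (Ana) > 26,500 (Dara) > …
Sami wins with the top bid; all bids are sunk regardless.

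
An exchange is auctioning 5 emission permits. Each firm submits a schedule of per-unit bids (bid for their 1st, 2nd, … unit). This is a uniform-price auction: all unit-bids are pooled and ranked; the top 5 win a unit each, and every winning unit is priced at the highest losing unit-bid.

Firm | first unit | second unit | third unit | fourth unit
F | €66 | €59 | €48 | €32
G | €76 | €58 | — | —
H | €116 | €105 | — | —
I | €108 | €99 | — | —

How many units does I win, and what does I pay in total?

Pooled unit-bids ranked (top 5): 116 (H-1), 108 (I-1), 105 (H-2), 99 (I-2), 76 (G-1)
First bid not allocated: €66.
I wins 2 unit(s) at €66 each.

I: 2 units, pays €132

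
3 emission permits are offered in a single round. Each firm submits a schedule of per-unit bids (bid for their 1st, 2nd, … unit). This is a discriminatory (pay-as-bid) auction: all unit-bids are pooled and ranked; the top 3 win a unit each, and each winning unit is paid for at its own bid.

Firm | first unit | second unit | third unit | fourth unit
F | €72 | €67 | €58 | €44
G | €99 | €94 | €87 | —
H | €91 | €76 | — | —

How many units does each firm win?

G 2, H 1

All unit-bids, highest first — top 3: 99 (G-1), 94 (G-2), 91 (H-1)
Next rejected bid: €87 (not a price — pay-as-bid).
Allocation: G 2, H 1.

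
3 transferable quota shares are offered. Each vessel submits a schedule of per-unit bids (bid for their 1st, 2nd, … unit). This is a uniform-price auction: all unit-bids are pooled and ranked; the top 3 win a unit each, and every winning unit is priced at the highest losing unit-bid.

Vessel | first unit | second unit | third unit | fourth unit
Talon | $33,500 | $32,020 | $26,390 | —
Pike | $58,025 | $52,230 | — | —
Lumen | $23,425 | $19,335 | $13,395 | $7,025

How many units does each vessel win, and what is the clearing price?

Pike 2, Talon 1; clearing price $32,020

All unit-bids, highest first — top 3: 58,025 (Pike-1), 52,230 (Pike-2), 33,500 (Talon-1)
The (k+1)-th unit-bid is $32,020.
Allocation: Pike 2, Talon 1.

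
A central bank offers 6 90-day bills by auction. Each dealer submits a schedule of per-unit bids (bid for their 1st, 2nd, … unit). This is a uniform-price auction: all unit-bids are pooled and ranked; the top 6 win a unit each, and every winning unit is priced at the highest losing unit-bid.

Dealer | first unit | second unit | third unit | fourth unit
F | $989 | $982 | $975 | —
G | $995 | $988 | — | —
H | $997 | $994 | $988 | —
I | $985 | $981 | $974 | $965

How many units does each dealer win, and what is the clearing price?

Pooled unit-bids ranked (top 6): 997 (H-1), 995 (G-1), 994 (H-2), 989 (F-1), 988 (G-2), 988 (H-3)
The (k+1)-th unit-bid is $985.
Allocation: F 1, G 2, H 3.

F 1, G 2, H 3; clearing price $985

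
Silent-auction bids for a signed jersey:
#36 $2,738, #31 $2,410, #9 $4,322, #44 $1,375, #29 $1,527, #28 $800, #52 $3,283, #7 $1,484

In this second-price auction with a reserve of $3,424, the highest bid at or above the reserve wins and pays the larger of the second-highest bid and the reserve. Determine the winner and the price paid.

Second-price auction with a reserve of $3,424: the highest bid at or above the reserve wins and pays the larger of the second-highest bid and the reserve.
Sorting bids: 4,322 (#9) > 3,283 (#52) > 2,738 (#36) > 2,410 (#31) > 1,527 (#29) > 1,484 (#7) > …
Highest eligible bid: #9 at $4,322.
Second-highest bid $3,283 is below the reserve $3,424, so the reserve binds → payment $3,424.

#9 pays $3,424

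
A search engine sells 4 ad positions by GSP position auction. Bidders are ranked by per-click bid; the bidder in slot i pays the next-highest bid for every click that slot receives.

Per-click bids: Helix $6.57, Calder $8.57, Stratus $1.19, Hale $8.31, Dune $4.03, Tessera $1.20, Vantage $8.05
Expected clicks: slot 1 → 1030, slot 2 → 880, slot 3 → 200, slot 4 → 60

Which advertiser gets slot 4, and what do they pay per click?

Sorting advertisers: $8.57 (Calder) > $8.31 (Hale) > $8.05 (Vantage) > $6.57 (Helix) > $4.03 (Dune) > …
Slot 4 goes to the fourth-ranked bidder, Helix, who pays the next bid down: $4.03/click.

Helix; $4.03 per click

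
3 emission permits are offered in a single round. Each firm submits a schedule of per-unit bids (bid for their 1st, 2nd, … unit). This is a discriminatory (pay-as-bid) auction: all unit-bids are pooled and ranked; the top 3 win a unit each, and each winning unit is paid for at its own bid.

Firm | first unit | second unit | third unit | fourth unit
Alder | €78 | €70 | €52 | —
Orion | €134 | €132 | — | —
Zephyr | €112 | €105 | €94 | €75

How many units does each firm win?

Orion 2, Zephyr 1

Pooled unit-bids ranked (top 3): 134 (Orion-1), 132 (Orion-2), 112 (Zephyr-1)
Next rejected bid: €105 (not a price — pay-as-bid).
Allocation: Orion 2, Zephyr 1.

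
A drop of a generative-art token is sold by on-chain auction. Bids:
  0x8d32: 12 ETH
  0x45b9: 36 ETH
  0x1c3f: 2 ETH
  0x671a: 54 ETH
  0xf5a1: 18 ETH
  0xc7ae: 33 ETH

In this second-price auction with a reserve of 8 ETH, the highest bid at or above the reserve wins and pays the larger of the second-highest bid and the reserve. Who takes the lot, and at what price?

Bids ranked: 54 (0x671a) > 36 (0x45b9) > 33 (0xc7ae) > 18 (0xf5a1) > 12 (0x8d32) > 2 (0x1c3f)
0x671a has the top bid at or above the reserve (54 ETH).
max(second-highest 36 ETH, reserve 8 ETH) = 36 ETH; the reserve does not bind.

0x671a pays 36 ETH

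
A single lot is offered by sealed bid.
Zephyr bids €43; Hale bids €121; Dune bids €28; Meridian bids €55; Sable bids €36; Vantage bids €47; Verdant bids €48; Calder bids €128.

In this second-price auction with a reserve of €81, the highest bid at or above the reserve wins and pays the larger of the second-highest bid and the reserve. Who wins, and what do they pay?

Calder pays €121

Bids in order: 128 (Calder) > 121 (Hale) > 55 (Meridian) > 48 (Verdant) > 47 (Vantage) > 43 (Zephyr) > …
Calder has the top bid at or above the reserve (€128).
Second-highest bid €121 exceeds the reserve €81 → payment €121.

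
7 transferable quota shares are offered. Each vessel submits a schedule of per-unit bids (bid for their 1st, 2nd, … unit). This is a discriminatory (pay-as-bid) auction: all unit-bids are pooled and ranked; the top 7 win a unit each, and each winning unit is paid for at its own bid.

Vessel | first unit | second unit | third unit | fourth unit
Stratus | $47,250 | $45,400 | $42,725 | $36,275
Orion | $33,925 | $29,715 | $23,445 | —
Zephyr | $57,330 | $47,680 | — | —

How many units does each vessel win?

Pooled unit-bids ranked (top 7): 57,330 (Zephyr-1), 47,680 (Zephyr-2), 47,250 (Stratus-1), 45,400 (Stratus-2), 42,725 (Stratus-3), 36,275 (Stratus-4), 33,925 (Orion-1)
Next rejected bid: $29,715 (not a price — pay-as-bid).
Allocation: Orion 1, Stratus 4, Zephyr 2.

Orion 1, Stratus 4, Zephyr 2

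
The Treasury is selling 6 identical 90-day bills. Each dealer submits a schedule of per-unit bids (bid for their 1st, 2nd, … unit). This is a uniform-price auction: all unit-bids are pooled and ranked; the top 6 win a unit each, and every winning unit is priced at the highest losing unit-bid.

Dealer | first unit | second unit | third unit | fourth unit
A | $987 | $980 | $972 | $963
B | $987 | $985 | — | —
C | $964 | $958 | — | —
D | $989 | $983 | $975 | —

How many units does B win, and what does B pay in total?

Pooled unit-bids ranked (top 6): 989 (D-1), 987 (A-1), 987 (B-1), 985 (B-2), 983 (D-2), 980 (A-2)
First bid not allocated: $975.
B wins 2 unit(s) at $975 each.

B: 2 units, pays $1,950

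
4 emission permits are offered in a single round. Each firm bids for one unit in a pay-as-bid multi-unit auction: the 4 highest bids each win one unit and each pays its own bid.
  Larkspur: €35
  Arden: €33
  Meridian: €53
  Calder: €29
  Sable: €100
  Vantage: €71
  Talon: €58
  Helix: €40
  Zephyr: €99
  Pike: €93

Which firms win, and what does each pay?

Ordering the bids: 100 (Sable), 99 (Zephyr), 93 (Pike), 71 (Vantage), 58 (Talon), 53 (Meridian), …
The 4 highest are Sable, Zephyr, Pike, Vantage.
Each winner pays its own bid: Sable €100, Zephyr €99, Pike €93, Vantage €71.

Sable €100, Zephyr €99, Pike €93, Vantage €71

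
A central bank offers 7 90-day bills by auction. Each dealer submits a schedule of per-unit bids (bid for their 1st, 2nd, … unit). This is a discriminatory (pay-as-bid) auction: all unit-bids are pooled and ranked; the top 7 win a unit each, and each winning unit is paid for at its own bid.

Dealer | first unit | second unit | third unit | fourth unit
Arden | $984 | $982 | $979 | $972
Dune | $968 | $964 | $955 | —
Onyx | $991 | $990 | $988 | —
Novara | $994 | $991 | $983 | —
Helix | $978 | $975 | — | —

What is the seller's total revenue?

All unit-bids, highest first — top 7: 994 (Novara-1), 991 (Onyx-1), 991 (Novara-2), 990 (Onyx-2), 988 (Onyx-3), 984 (Arden-1), 983 (Novara-3)
Next rejected bid: $982 (not a price — pay-as-bid).
Each winning unit pays its own bid.
Revenue = 994 + 991 + 991 + 990 + 988 + 984 + 983 = $6,921.

Total revenue: $6,921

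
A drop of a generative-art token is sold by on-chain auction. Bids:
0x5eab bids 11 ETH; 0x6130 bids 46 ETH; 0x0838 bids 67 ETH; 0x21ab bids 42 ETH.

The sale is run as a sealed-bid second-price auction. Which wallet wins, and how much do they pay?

Bids ranked: 67 (0x0838) > 46 (0x6130) > 42 (0x21ab) > 11 (0x5eab)
0x0838 wins with the highest bid; price is set by the runner-up at 46 ETH.

0x0838 pays 46 ETH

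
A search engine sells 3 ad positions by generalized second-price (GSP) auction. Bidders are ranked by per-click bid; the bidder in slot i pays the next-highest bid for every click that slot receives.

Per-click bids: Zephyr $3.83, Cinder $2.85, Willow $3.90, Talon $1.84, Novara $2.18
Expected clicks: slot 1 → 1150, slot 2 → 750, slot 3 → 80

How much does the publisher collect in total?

Per-click bids in order: $3.90 (Willow) > $3.83 (Zephyr) > $2.85 (Cinder) > $2.18 (Novara) > …
Slot 1: Willow pays $3.83 × 1150 = $4404.50
Slot 2: Zephyr pays $2.85 × 750 = $2137.50
Slot 3: Cinder pays $2.18 × 80 = $174.40
Total = $6716.40

Total revenue: $6716.40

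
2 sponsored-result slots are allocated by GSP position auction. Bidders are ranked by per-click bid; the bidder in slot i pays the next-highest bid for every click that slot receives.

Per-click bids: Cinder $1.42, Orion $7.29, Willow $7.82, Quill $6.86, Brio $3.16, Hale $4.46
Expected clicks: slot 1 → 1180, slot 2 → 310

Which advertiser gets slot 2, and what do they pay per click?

Orion; $6.86 per click

Per-click bids in order: $7.82 (Willow) > $7.29 (Orion) > $6.86 (Quill) > …
Slot 2 goes to the second-ranked bidder, Orion, who pays the next bid down: $6.86/click.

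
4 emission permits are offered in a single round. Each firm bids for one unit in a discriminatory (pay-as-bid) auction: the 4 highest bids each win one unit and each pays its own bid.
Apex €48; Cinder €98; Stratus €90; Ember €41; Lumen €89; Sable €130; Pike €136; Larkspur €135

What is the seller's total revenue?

Total revenue: €499

Ordering the bids: 136 (Pike), 135 (Larkspur), 130 (Sable), 98 (Cinder), 90 (Stratus), 89 (Lumen), …
Winners (4 units): Pike, Larkspur, Sable, Cinder.
Total revenue = 136 + 135 + 130 + 98 = €499.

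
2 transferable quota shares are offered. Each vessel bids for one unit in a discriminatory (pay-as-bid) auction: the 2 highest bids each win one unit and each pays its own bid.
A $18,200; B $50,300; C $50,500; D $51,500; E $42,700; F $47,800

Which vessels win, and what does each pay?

Sorting: 51,500 (D), 50,500 (C), 50,300 (B), 47,800 (F), …
The 2 highest are D, C.
Each winner pays its own bid: D $51,500, C $50,500.

D $51,500, C $50,500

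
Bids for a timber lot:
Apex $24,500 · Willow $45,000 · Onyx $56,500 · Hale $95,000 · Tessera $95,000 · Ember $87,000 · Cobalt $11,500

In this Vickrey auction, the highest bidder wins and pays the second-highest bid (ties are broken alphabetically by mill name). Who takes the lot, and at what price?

Hale pays $95,000

Bids ranked: 95,000 (Hale) > 95,000 (Tessera) > 87,000 (Ember) > 56,500 (Onyx) > 45,000 (Willow) > 24,500 (Apex) > …
Tie at $95,000 → Hale wins by tie-break.
Hale is highest; pays the second-highest bid, $95,000.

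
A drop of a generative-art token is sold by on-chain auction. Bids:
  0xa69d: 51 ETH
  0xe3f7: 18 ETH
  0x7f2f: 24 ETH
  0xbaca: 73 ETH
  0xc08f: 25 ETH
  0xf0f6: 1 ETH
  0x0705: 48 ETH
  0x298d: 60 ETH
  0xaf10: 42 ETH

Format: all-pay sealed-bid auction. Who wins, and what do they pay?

0xbaca pays 73 ETH

Bids in order: 73 (0xbaca) > 60 (0x298d) > 51 (0xa69d) > 48 (0x0705) > 42 (0xaf10) > 25 (0xc08f) > …
0xbaca wins with the top bid; all bids are sunk regardless.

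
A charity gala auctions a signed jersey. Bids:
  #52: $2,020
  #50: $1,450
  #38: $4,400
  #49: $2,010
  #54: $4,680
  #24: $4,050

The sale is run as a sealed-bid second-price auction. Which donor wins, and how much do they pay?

Bids ranked: 4,680 (#54) > 4,400 (#38) > 4,050 (#24) > 2,020 (#52) > 2,010 (#49) > 1,450 (#50)
Second-price: #54 pays #38's bid of $4,400.

#54 pays $4,400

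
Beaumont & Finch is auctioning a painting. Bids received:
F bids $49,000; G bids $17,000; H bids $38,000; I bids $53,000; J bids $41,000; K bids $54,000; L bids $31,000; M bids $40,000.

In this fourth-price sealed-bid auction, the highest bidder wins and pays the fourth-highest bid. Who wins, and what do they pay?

K pays $41,000

Fourth-price sealed-bid auction: the highest bidder wins and pays the fourth-highest bid.
Sorting bids: 54,000 (K) > 53,000 (I) > 49,000 (F) > 41,000 (J) > 40,000 (M) > 38,000 (H) > …
K is highest; pays the fourth-highest bid, $41,000.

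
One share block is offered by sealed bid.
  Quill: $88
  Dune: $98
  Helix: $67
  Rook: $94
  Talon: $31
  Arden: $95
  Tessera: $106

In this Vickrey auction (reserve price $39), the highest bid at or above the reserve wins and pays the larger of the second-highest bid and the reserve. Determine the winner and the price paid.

Sorting bids: 106 (Tessera) > 98 (Dune) > 95 (Arden) > 94 (Rook) > 88 (Quill) > 67 (Helix) > …
Tessera has the top bid at or above the reserve ($106).
max(second-highest $98, reserve $39) = $98; the reserve does not bind.

Tessera pays $98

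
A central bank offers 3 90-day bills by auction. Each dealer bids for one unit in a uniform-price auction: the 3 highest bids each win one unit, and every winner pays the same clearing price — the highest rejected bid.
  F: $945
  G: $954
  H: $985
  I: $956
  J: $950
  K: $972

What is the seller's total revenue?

Total revenue: $2,862

Ordering the bids: 985 (H), 972 (K), 956 (I), 954 (G), 950 (J), …
Top 3: H, K, I.
First losing bid is G's $954, which sets the uniform price.
Total revenue = 3 × $954 = $2,862.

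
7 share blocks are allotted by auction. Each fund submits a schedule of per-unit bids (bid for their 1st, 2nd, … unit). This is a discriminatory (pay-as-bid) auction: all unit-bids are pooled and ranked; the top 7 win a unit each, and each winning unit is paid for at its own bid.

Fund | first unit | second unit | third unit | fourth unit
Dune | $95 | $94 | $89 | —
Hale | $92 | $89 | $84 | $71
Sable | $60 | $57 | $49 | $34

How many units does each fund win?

Merging the schedules and taking the best 7: 95 (Dune-1), 94 (Dune-2), 92 (Hale-1), 89 (Dune-3), 89 (Hale-2), 84 (Hale-3), 71 (Hale-4)
Next rejected bid: $60 (not a price — pay-as-bid).
Allocation: Dune 3, Hale 4.

Dune 3, Hale 4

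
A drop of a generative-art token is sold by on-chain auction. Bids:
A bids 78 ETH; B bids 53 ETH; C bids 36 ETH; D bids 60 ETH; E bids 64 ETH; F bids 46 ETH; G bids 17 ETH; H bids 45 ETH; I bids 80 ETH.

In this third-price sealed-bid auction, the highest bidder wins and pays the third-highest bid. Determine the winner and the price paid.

I pays 64 ETH

Bids ranked: 80 (I) > 78 (A) > 64 (E) > 60 (D) > 53 (B) > 46 (F) > …
I is highest; pays the third-highest bid, 64 ETH.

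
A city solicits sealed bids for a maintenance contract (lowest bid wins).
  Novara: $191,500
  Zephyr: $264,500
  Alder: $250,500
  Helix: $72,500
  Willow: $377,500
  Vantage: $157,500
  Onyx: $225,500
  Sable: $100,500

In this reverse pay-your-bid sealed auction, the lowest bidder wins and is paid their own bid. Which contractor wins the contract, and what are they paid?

Bids in order: 72,500 (Helix) < 100,500 (Sable) < 157,500 (Vantage) < 191,500 (Novara) < 225,500 (Onyx) < 250,500 (Alder) < …
First-price: Helix is paid what they bid, $72,500.

Helix is paid $72,500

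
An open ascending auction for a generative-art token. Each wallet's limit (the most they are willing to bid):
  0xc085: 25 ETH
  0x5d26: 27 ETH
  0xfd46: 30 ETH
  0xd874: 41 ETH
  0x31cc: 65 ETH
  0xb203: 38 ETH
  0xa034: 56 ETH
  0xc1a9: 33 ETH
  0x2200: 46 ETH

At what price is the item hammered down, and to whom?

0x31cc wins at 56 ETH

Ascending (English) auction: the price rises until one bidder remains; the winner pays the price at which the last rival dropped out.
Limits in order: 65 (0x31cc) > 56 (0xa034) > 46 (0x2200) > 41 (0xd874) > 38 (0xb203) > 33 (0xc1a9) > …
0xa034 is the last rival to drop out, at 56 ETH; 0x31cc remains and wins at that price.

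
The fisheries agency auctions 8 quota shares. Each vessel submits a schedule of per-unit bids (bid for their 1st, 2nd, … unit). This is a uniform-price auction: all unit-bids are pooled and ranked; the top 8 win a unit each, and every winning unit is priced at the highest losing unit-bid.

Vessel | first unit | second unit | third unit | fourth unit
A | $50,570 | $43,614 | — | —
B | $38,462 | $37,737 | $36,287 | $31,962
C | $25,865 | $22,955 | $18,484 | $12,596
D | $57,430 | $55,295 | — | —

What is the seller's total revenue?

Merging the schedules and taking the best 8: 57,430 (D-1), 55,295 (D-2), 50,570 (A-1), 43,614 (A-2), 38,462 (B-1), 37,737 (B-2), 36,287 (B-3), 31,962 (B-4)
First bid not allocated: $25,865.
Allocation: A 2, B 4, D 2. Every unit priced at $25,865.
Revenue = 8 × 25,865 = $206,920.

Total revenue: $206,920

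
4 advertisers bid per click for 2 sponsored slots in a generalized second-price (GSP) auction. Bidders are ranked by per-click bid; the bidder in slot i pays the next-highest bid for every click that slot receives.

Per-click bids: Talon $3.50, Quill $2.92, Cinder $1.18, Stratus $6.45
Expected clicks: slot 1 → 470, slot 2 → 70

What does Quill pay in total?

Quill pays $0.00

Per-click bids in order: $6.45 (Stratus) > $3.50 (Talon) > $2.92 (Quill) > …
Quill ranks below slot 2 → no slot, pays nothing.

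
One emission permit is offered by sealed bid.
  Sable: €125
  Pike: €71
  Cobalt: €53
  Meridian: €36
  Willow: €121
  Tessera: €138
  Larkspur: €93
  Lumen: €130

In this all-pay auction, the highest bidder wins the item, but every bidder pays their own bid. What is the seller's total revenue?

Bids ranked: 138 (Tessera) > 130 (Lumen) > 125 (Sable) > 121 (Willow) > 93 (Larkspur) > 71 (Pike) > …
Every bidder forfeits their bid regardless of winning.
Revenue = 125 + 71 + 53 + 36 + 121 + 138 + 93 + 130 = €767.

Total revenue: €767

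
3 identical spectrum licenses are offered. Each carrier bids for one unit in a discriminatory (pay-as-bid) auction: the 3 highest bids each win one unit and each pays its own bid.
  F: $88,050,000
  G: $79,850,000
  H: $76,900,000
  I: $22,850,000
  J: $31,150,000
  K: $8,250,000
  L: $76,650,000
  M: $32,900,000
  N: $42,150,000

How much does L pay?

Bids ranked high→low: 88,050,000 (F), 79,850,000 (G), 76,900,000 (H), 76,650,000 (L), 42,150,000 (N), …
Top 3: F, G, H.
L does not win → $0.

L pays $0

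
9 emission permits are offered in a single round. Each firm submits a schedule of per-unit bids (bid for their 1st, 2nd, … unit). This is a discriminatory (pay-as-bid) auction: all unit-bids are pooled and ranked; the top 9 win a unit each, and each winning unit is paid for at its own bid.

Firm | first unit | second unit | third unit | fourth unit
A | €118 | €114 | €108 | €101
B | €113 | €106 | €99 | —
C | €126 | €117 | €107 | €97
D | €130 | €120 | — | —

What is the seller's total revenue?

Total revenue: €1,053

All unit-bids, highest first — top 9: 130 (D-1), 126 (C-1), 120 (D-2), 118 (A-1), 117 (C-2), 114 (A-2), 113 (B-1), 108 (A-3), 107 (C-3)
Next rejected bid: €106 (not a price — pay-as-bid).
Each winning unit pays its own bid.
Revenue = 130 + 126 + 120 + 118 + 117 + 114 + 113 + 108 + 107 = €1,053.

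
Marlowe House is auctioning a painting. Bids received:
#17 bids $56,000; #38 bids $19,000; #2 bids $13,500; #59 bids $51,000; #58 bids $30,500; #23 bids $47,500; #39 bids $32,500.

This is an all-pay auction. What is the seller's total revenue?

Rule: the highest bidder wins the item, but every bidder pays their own bid.
Bids in order: 56,000 (#17) > 51,000 (#59) > 47,500 (#23) > 32,500 (#39) > 30,500 (#58) > 19,000 (#38) > …
Every bidder forfeits their bid regardless of winning.
Revenue = 56,000 + 19,000 + 13,500 + 51,000 + 30,500 + 47,500 + 32,500 = $250,000.

Total revenue: $250,000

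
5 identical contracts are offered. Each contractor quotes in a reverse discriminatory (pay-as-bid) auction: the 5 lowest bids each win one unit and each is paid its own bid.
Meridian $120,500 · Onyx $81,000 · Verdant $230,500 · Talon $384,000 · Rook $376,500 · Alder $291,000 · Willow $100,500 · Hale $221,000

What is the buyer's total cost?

Sorting: 81,000 (Onyx), 100,500 (Willow), 120,500 (Meridian), 221,000 (Hale), 230,500 (Verdant), 291,000 (Alder), 376,500 (Rook), …
Winners (5 units): Onyx, Willow, Meridian, Hale, Verdant.
Total cost = 81,000 + 100,500 + 120,500 + 221,000 + 230,500 = $753,500.

Total cost: $753,500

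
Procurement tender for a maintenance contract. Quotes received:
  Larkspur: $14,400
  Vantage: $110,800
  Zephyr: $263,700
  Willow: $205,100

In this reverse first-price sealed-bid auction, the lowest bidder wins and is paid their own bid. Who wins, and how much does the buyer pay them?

Larkspur is paid $14,400

Bids ranked: 14,400 (Larkspur) < 110,800 (Vantage) < 205,100 (Willow) < 263,700 (Zephyr)
Larkspur is lowest → is paid own bid, $14,400.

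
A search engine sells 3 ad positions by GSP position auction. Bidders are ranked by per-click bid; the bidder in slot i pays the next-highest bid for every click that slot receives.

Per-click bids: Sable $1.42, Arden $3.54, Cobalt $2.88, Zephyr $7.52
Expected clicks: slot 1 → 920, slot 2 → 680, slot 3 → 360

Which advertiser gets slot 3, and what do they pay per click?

Cobalt; $1.42 per click

Ranked by bid: $7.52 (Zephyr) > $3.54 (Arden) > $2.88 (Cobalt) > $1.42 (Sable)
Slot 3 goes to the third-ranked bidder, Cobalt, who pays the next bid down: $1.42/click.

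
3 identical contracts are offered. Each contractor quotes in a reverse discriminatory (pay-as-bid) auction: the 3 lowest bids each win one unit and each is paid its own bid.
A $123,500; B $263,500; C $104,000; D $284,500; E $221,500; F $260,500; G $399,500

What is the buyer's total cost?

Sorting: 104,000 (C), 123,500 (A), 221,500 (E), 260,500 (F), 263,500 (B), …
Winners (3 units): C, A, E.
Total cost = 104,000 + 123,500 + 221,500 = $449,000.

Total cost: $449,000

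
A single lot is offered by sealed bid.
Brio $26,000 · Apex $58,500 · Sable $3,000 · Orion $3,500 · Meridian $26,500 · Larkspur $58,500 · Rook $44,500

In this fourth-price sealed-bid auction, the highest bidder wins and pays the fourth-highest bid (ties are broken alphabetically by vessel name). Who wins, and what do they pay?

Apex pays $26,500

Fourth-price sealed-bid auction: the highest bidder wins and pays the fourth-highest bid.
Sorting bids: 58,500 (Apex) > 58,500 (Larkspur) > 44,500 (Rook) > 26,500 (Meridian) > 26,000 (Brio) > 3,500 (Orion) > …
Tie at $58,500 → Apex wins by tie-break.
Apex is highest; pays the fourth-highest bid, $26,500.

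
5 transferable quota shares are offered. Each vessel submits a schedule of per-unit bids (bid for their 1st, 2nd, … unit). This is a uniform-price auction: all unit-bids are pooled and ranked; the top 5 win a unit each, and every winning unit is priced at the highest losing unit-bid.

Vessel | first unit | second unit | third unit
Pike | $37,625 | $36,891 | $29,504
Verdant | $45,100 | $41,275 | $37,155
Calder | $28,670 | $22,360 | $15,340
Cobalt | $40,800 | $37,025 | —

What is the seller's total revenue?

Total revenue: $185,125

All unit-bids, highest first — top 5: 45,100 (Verdant-1), 41,275 (Verdant-2), 40,800 (Cobalt-1), 37,625 (Pike-1), 37,155 (Verdant-3)
Highest rejected unit-bid = $37,025.
Allocation: Cobalt 1, Pike 1, Verdant 3. Every unit priced at $37,025.
Revenue = 5 × 37,025 = $185,125.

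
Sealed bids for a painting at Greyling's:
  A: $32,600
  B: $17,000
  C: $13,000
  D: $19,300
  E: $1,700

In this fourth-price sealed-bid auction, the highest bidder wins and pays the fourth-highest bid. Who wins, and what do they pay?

A pays $13,000

Rule: the highest bidder wins and pays the fourth-highest bid.
Sorting bids: 32,600 (A) > 19,300 (D) > 17,000 (B) > 13,000 (C) > 1,700 (E)
A wins; payment is bid #4 in the ranking = $13,000.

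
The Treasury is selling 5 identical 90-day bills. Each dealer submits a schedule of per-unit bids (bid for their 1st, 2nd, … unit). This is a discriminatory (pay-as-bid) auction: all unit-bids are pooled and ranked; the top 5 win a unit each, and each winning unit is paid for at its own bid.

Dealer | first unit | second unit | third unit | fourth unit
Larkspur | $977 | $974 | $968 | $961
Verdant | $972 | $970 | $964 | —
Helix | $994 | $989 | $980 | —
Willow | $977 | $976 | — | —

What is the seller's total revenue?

Total revenue: $4,917

Merging the schedules and taking the best 5: 994 (Helix-1), 989 (Helix-2), 980 (Helix-3), 977 (Larkspur-1), 977 (Willow-1)
Next rejected bid: $976 (not a price — pay-as-bid).
Each winning unit pays its own bid.
Revenue = 994 + 989 + 980 + 977 + 977 = $4,917.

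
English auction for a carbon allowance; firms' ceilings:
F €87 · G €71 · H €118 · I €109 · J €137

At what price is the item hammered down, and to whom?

J wins at €118

Sorting limits: 137 (J) > 118 (H) > 109 (I) > 87 (F) > 71 (G)
Bidding ends when H exits at €118; J takes it.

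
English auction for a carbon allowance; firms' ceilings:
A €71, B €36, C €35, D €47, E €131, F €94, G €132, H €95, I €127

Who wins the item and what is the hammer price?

Rule: the price rises until one bidder remains; the winner pays the price at which the last rival dropped out.
Sorting limits: 132 (G) > 131 (E) > 127 (I) > 95 (H) > 94 (F) > 71 (A) > …
Bidding ends when E exits at €131; G takes it.

G wins at €131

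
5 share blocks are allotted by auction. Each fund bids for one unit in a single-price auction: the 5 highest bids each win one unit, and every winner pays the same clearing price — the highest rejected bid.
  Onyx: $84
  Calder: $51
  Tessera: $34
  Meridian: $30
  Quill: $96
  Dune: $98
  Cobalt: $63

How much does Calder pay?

Calder pays $34

Bids ranked high→low: 98 (Dune), 96 (Quill), 84 (Onyx), 63 (Cobalt), 51 (Calder), 34 (Tessera), 30 (Meridian)
Top 5: Dune, Quill, Onyx, Cobalt, Calder.
Clearing price = highest rejected bid = $34.
Calder wins → pays $34.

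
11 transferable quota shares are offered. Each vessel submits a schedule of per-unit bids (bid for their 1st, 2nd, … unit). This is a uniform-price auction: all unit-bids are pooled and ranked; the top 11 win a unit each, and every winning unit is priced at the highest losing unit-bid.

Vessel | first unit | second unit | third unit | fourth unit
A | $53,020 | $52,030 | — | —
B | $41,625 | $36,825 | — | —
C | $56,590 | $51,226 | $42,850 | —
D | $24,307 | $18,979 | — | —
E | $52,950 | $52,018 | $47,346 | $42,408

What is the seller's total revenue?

Total revenue: $267,377

Merging the schedules and taking the best 11: 56,590 (C-1), 53,020 (A-1), 52,950 (E-1), 52,030 (A-2), 52,018 (E-2), 51,226 (C-2), 47,346 (E-3), 42,850 (C-3), 42,408 (E-4), 41,625 (B-1), 36,825 (B-2)
The (k+1)-th unit-bid is $24,307.
Allocation: A 2, B 2, C 3, E 4. Every unit priced at $24,307.
Revenue = 11 × 24,307 = $267,377.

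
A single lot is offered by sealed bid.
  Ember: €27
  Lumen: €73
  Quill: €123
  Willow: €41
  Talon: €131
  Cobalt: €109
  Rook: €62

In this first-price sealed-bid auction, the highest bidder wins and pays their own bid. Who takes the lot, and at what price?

Talon pays €131

Sorting bids: 131 (Talon) > 123 (Quill) > 109 (Cobalt) > 73 (Lumen) > 62 (Rook) > 41 (Willow) > …
Talon is highest → pays own bid, €131.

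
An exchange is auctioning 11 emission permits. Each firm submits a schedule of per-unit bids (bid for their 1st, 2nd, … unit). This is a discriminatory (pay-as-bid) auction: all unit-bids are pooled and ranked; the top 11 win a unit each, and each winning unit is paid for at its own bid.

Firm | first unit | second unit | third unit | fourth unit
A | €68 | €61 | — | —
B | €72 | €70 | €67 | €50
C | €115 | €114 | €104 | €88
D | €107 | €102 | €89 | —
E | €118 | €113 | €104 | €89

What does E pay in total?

E pays €424

All unit-bids, highest first — top 11: 118 (E-1), 115 (C-1), 114 (C-2), 113 (E-2), 107 (D-1), 104 (C-3), 104 (E-3), 102 (D-2), 89 (D-3), 89 (E-4), 88 (C-4)
Next rejected bid: €72 (not a price — pay-as-bid).
E's winning unit-bids: 118 + 113 + 104 + 89 = €424.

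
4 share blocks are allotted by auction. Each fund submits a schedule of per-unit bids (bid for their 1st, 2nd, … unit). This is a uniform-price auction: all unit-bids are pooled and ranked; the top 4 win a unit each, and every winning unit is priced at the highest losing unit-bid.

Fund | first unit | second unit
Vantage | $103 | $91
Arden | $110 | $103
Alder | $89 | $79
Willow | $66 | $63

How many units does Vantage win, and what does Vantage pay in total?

Pooled unit-bids ranked (top 4): 110 (Arden-1), 103 (Vantage-1), 103 (Arden-2), 91 (Vantage-2)
Highest rejected unit-bid = $89.
Vantage wins 2 unit(s) at $89 each.

Vantage: 2 units, pays $178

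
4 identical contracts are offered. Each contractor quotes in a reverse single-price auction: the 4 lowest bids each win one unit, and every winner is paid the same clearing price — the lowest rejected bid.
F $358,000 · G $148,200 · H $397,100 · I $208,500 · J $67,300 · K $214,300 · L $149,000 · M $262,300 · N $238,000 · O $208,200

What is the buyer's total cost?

Total cost: $834,000

Bids ranked low→high: 67,300 (J), 148,200 (G), 149,000 (L), 208,200 (O), 208,500 (I), 214,300 (K), …
Lowest 4: J, G, L, O.
Clearing price = lowest rejected bid = $208,500.
Total cost = 4 × $208,500 = $834,000.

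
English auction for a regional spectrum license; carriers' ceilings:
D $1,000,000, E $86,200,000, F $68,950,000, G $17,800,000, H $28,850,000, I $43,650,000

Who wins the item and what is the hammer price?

Limits ranked: 86,200,000 (E) > 68,950,000 (F) > 43,650,000 (I) > 28,850,000 (H) > 17,800,000 (G) > 1,000,000 (D)
Bidding ends when F exits at $68,950,000; E takes it.

E wins at $68,950,000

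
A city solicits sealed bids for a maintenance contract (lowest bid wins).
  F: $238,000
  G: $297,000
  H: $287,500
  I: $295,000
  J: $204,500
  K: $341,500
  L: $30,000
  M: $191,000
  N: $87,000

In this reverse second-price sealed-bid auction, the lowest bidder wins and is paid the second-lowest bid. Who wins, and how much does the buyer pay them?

L is paid $87,000

Reverse second-price sealed-bid auction: the lowest bidder wins and is paid the second-lowest bid.
Sorting bids: 30,000 (L) < 87,000 (N) < 191,000 (M) < 204,500 (J) < 238,000 (F) < 287,500 (H) < …
L is lowest; is paid the second-lowest bid, $87,000.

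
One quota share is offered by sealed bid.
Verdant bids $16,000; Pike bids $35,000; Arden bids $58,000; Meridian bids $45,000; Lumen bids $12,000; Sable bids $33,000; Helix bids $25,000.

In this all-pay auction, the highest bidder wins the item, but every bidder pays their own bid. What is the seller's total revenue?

Total revenue: $224,000

Sorting bids: 58,000 (Arden) > 45,000 (Meridian) > 35,000 (Pike) > 33,000 (Sable) > 25,000 (Helix) > 16,000 (Verdant) > …
Arden wins with the top bid; all bids are sunk regardless.
Every bidder forfeits their bid regardless of winning.
Revenue = 16,000 + 35,000 + 58,000 + 45,000 + 12,000 + 33,000 + 25,000 = $224,000.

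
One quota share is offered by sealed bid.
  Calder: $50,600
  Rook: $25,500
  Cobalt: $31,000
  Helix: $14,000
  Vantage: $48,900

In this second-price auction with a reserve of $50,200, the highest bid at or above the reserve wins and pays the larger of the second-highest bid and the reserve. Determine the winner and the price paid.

Calder pays $50,200

Bids in order: 50,600 (Calder) > 48,900 (Vantage) > 31,000 (Cobalt) > 25,500 (Rook) > 14,000 (Helix)
Calder has the top bid at or above the reserve ($50,600).
Second-highest bid $48,900 is below the reserve $50,200, so the reserve binds → payment $50,200.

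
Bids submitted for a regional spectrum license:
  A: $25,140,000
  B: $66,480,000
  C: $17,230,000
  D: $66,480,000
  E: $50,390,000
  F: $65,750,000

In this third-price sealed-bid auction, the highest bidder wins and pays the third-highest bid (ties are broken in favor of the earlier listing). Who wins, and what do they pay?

Bids in order: 66,480,000 (B) > 66,480,000 (D) > 65,750,000 (F) > 50,390,000 (E) > 25,140,000 (A) > 17,230,000 (C)
Tie at $66,480,000 → B wins by tie-break.
B is highest; pays the third-highest bid, $65,750,000.

B pays $65,750,000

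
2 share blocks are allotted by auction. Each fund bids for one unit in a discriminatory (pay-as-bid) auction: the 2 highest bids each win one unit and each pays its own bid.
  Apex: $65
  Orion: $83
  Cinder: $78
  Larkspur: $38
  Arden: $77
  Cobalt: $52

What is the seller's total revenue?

Sorting: 83 (Orion), 78 (Cinder), 77 (Arden), 65 (Apex), …
Top 2: Orion, Cinder.
Total revenue = 83 + 78 = $161.

Total revenue: $161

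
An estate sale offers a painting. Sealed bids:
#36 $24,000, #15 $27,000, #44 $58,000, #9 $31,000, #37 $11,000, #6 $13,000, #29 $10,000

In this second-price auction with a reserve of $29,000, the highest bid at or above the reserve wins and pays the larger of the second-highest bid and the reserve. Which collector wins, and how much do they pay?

Bids ranked: 58,000 (#44) > 31,000 (#9) > 27,000 (#15) > 24,000 (#36) > 13,000 (#6) > 11,000 (#37) > …
Highest eligible bid: #44 at $58,000.
max(second-highest $31,000, reserve $29,000) = $31,000; the reserve does not bind.

#44 pays $31,000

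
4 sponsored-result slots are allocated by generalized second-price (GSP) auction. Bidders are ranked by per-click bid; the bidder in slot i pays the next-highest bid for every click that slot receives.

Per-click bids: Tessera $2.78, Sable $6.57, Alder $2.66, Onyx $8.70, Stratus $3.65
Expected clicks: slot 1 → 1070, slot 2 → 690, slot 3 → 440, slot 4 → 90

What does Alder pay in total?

Alder pays $0.00

Ranked by bid: $8.70 (Onyx) > $6.57 (Sable) > $3.65 (Stratus) > $2.78 (Tessera) > $2.66 (Alder)
Alder ranks below slot 4 → no slot, pays nothing.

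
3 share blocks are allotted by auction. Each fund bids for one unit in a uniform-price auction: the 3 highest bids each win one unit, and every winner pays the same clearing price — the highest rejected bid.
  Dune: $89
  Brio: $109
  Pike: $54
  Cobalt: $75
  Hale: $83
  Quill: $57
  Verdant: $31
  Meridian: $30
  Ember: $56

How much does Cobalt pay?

Cobalt pays $0

Bids ranked high→low: 109 (Brio), 89 (Dune), 83 (Hale), 75 (Cobalt), 57 (Quill), …
The 3 highest are Brio, Dune, Hale.
First losing bid is Cobalt's $75, which sets the uniform price.
Cobalt does not win → pays $0.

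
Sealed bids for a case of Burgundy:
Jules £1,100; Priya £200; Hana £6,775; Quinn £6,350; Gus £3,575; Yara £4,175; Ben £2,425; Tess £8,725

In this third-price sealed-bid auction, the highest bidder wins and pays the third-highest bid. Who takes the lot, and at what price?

Bids ranked: 8,725 (Tess) > 6,775 (Hana) > 6,350 (Quinn) > 4,175 (Yara) > 3,575 (Gus) > 2,425 (Ben) > …
Tess wins; payment is bid #3 in the ranking = £6,350.

Tess pays £6,350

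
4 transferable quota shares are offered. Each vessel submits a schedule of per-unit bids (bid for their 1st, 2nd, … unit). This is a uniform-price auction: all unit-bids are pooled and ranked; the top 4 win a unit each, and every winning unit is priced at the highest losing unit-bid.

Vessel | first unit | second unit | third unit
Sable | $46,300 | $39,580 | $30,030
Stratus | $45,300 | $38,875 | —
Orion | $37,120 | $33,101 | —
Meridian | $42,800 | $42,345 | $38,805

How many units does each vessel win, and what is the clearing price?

Meridian 2, Sable 1, Stratus 1; clearing price $39,580

Merging the schedules and taking the best 4: 46,300 (Sable-1), 45,300 (Stratus-1), 42,800 (Meridian-1), 42,345 (Meridian-2)
Highest rejected unit-bid = $39,580.
Allocation: Meridian 2, Sable 1, Stratus 1.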